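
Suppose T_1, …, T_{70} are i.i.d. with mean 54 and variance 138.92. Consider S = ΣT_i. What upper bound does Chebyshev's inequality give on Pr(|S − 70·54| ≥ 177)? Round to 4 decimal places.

Var(S) = n·Var(T_i) = 70·138.92 = 9724.4.
Chebyshev: Pr(|S − 70·54| ≥ 177) ≤ Var(S)/177² = 9724.4/31329 = 0.3104.

0.3104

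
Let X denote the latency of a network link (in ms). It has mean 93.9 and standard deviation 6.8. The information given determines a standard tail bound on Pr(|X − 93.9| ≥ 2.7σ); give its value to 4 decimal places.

Mean and variance are known, so Chebyshev's inequality applies.
Chebyshev: Pr(|X − μ| ≥ t) ≤ Var(X)/t².
Var(X) = σ² = 6.8² = 46.24.
t = 2.7·6.8 = 18.36.
Bound = 46.24 / 337.0896 = 0.1372.

0.1372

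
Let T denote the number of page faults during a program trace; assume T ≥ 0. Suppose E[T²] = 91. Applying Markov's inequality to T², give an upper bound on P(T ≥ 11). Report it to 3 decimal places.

Since T ≥ 0, the event {T ≥ 11} is the same as {T² ≥ 121}.
Markov's inequality applied to T² gives P(T² ≥ 121) ≤ E[T²]/121 = 91/121 = 0.7521.

0.752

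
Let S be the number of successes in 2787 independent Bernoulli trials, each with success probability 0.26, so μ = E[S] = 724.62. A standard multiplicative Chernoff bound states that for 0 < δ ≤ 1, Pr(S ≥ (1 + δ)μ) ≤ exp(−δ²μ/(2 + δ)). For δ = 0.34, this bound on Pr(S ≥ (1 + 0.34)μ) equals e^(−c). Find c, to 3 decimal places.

35.797

c = δ²μ/(2 + δ) = 0.34²·724.62/(2 + 0.34) = 35.7975.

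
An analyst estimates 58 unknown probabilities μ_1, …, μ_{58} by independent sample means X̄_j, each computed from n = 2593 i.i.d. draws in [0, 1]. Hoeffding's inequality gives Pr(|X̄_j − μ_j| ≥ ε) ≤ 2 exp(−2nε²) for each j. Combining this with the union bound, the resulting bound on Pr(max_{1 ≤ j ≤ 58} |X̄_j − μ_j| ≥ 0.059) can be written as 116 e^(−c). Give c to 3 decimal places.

18.052

Union bound over the 58 events: Pr(max_{1 ≤ j ≤ 58} |X̄_j − μ_j| ≥ 0.059) ≤ 58·2·exp(−2nε²) = 116 exp(−2·2593·0.059²).
So c = 2·2593·0.059² = 18.0525.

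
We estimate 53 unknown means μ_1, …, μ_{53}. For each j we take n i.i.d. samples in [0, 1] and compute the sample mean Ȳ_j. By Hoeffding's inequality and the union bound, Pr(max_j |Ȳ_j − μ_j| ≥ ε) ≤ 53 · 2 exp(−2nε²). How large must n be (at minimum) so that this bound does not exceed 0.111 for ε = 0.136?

186

Need 2·53·exp(−2nε²) ≤ 0.111, i.e. exp(−2nε²) ≤ 0.111/106.
So 2nε² ≥ ln(106/0.111) = 6.861664.
Hence n ≥ 6.861664/(2·0.136²) = 185.490.
The smallest integer n is 186.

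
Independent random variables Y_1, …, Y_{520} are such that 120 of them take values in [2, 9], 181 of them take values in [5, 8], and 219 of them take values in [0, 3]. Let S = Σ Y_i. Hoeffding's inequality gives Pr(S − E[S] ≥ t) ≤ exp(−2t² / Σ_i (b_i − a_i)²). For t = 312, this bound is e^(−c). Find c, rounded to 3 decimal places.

Σ(b_i − a_i)² = 120·7² + 181·3² + 219·3² = 9480.
c = 2t² / 9480 = 2·312² / 9480 = 20.5367.

20.537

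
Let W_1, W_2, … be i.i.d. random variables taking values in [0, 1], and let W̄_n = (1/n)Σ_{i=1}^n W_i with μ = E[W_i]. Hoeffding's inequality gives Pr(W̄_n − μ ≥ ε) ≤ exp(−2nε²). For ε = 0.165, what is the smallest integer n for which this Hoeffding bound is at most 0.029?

Require exp(−2nε²) ≤ 0.029, i.e. 2nε² ≥ ln(1/0.029) = 3.540459.
So n ≥ 3.540459 / (2·0.165²) = 65.022.
The smallest integer n is 66.

66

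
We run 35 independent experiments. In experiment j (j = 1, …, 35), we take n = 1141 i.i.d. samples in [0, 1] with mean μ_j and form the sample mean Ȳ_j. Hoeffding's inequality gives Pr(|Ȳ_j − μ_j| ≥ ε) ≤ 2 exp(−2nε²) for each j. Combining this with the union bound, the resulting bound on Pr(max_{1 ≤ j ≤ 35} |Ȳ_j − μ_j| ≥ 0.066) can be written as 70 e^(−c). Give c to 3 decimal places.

Union bound over the 35 events: Pr(max_{1 ≤ j ≤ 35} |Ȳ_j − μ_j| ≥ 0.066) ≤ 35·2·exp(−2nε²) = 70 exp(−2·1141·0.066²).
So c = 2·1141·0.066² = 9.9404.

9.940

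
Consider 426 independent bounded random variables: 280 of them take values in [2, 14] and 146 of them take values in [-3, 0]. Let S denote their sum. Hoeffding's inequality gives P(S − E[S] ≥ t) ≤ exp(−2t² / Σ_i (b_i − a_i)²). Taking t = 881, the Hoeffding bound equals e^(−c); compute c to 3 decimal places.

37.285

Σ(b_i − a_i)² = 280·12² + 146·3² = 41634.
c = 2t² / 41634 = 2·881² / 41634 = 37.2850.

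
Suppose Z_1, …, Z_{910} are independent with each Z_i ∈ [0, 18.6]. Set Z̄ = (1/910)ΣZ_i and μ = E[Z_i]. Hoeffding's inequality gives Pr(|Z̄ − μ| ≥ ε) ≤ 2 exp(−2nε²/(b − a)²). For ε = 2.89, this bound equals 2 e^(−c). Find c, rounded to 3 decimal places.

c = 2nε²/(b − a)² = 2·910·2.89² / 18.6² = 43.9381.

43.938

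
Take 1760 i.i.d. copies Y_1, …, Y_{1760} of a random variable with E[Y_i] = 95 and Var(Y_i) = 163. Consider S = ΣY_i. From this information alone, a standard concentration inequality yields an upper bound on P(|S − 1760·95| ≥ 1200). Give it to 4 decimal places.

With mean and variance of each term known, Chebyshev's inequality bounds the deviation of the sum (or sample mean).
Var(S) = n·Var(Y_i) = 1760·163 = 286880.
Chebyshev: P(|S − 1760·95| ≥ 1200) ≤ Var(S)/1200² = 286880/1440000 = 0.1992.

0.1992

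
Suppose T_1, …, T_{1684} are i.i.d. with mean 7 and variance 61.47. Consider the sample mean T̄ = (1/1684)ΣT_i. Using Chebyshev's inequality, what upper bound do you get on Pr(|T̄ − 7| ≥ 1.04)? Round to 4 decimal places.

0.0337

Var(T̄) = Var(T_i)/n = 61.47/1684 = 0.036502.
Chebyshev: Pr(|T̄ − 7| ≥ 1.04) ≤ Var(T̄)/(1.04)² = 61.47/(1684·1.04²) = 0.0337.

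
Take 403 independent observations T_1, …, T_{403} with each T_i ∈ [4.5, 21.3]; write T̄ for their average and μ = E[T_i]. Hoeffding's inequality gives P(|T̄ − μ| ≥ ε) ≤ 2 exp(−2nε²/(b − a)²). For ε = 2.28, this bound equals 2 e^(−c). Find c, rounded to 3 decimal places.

c = 2nε²/(b − a)² = 2·403·2.28² / 16.8² = 14.8452.

14.845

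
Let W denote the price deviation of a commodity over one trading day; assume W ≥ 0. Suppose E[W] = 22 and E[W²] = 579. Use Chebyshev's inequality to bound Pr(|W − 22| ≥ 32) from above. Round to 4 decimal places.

Var(W) = E[W²] − (E[W])² = 579 − 484 = 95.
Chebyshev's inequality: Pr(|W − μ| ≥ t) ≤ Var(W)/t² = 95/1024 = 0.0928.

0.0928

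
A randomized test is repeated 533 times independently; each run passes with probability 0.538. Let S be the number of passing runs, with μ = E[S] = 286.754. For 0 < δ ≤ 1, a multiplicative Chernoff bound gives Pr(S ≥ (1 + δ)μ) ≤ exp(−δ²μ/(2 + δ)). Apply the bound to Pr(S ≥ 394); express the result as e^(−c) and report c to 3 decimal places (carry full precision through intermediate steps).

Write 394 = (1 + δ)μ, so δ = 394/286.754 − 1 = 0.374…
Then the exponent is δ²μ/(2 + δ) = (394 − μ)² / (μ·(2 + δ)) = 16.895537.

16.896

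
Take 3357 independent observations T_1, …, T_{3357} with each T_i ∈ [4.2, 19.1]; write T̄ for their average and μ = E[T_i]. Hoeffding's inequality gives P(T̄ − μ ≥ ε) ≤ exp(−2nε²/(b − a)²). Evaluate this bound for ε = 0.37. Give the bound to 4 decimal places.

0.0159

Exponent: 2nε²/(b − a)² = 2·3357·0.37² / 14.9² = 4.14011.
Bound = exp(−4.14011) = 0.01592.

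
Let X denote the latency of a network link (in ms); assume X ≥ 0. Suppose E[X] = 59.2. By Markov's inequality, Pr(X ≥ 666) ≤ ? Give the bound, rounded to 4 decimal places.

0.0889

Markov's inequality: for a non-negative random variable, Pr(X ≥ a) ≤ E[X]/a.
Here E[X] = 59.2 and a = 666, so the bound is 59.2/666 = 0.0889.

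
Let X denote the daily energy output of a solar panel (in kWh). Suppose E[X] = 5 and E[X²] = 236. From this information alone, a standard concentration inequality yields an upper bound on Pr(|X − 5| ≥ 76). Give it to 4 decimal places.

0.0365

The first two moments determine the variance, so Chebyshev's inequality is the sharpest standard bound available.
Var(X) = E[X²] − (E[X])² = 236 − 25 = 211.
Chebyshev's inequality: Pr(|X − μ| ≥ t) ≤ Var(X)/t² = 211/5776 = 0.0365.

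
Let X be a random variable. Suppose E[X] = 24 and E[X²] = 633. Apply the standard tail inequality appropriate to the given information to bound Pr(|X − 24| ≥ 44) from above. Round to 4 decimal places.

The first two moments determine the variance, so Chebyshev's inequality is the sharpest standard bound available.
Var(X) = E[X²] − (E[X])² = 633 − 576 = 57.
Chebyshev's inequality: Pr(|X − μ| ≥ t) ≤ Var(X)/t² = 57/1936 = 0.0294.

0.0294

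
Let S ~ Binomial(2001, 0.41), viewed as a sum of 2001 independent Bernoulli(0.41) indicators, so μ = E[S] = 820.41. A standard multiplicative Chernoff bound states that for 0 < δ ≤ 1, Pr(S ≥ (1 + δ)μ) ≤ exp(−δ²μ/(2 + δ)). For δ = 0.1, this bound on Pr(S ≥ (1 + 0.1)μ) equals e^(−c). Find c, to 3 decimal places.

3.907

c = δ²μ/(2 + δ) = 0.1²·820.41/(2 + 0.1) = 3.9067.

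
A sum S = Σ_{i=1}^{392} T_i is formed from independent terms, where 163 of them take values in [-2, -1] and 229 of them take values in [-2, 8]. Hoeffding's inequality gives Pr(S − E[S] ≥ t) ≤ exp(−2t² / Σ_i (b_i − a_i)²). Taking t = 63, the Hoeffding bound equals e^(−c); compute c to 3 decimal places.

Σ(b_i − a_i)² = 163·1² + 229·10² = 23063.
c = 2t² / 23063 = 2·63² / 23063 = 0.3442.

0.344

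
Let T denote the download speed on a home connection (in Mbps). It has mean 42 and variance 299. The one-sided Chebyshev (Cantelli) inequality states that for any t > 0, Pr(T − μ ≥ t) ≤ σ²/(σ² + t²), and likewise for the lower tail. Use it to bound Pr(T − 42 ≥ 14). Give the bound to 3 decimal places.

0.604

Here σ² = 299 and t = 14, so σ² + t² = 495.
Cantelli's bound: 299/495 = 0.6040.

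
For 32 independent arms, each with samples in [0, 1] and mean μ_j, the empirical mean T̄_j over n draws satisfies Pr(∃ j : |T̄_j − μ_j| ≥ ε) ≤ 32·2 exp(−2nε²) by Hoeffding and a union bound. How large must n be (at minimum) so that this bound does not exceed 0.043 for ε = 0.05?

1462

Need 2·32·exp(−2nε²) ≤ 0.043, i.e. exp(−2nε²) ≤ 0.043/64.
So 2nε² ≥ ln(64/0.043) = 7.305438.
Hence n ≥ 7.305438/(2·0.05²) = 1461.088.
The smallest integer n is 1462.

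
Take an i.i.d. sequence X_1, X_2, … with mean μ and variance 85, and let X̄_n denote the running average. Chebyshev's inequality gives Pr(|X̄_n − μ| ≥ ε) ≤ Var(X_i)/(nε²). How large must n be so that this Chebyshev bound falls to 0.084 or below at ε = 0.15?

44974

Require 85/(n·0.15²) ≤ 0.084, i.e. n ≥ 85/(0.084·0.15²) = 44973.545.
The smallest integer n is 44974.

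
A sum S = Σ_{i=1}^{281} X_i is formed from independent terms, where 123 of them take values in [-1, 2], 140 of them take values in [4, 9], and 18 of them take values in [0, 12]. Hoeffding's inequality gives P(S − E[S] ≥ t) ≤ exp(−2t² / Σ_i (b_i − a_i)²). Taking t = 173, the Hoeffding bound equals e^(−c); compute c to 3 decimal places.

Σ(b_i − a_i)² = 123·3² + 140·5² + 18·12² = 7199.
c = 2t² / 7199 = 2·173² / 7199 = 8.3148.

8.315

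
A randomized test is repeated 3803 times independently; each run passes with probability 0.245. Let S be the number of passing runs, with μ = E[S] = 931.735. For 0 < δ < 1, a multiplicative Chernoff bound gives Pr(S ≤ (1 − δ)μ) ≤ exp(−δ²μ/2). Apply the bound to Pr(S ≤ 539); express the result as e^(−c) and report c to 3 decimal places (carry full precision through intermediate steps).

82.771

Write 539 = (1 − δ)μ, so δ = 1 − 539/931.735 = 0.4215093…
Then the exponent is δ²μ/2 = (μ − 539)²/(2μ) = 82.770734.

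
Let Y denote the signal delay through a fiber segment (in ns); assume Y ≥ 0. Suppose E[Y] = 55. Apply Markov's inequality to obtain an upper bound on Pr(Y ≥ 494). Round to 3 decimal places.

0.111

Markov's inequality: for a non-negative random variable, Pr(Y ≥ a) ≤ E[Y]/a.
Here E[Y] = 55 and a = 494, so the bound is 55/494 = 0.1113.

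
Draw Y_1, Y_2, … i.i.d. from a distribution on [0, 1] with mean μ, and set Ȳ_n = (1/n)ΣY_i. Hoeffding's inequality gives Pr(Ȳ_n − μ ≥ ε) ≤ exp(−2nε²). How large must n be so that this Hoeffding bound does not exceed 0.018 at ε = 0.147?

Require exp(−2nε²) ≤ 0.018, i.e. 2nε² ≥ ln(1/0.018) = 4.017384.
So n ≥ 4.017384 / (2·0.147²) = 92.956.
The smallest integer n is 93.

93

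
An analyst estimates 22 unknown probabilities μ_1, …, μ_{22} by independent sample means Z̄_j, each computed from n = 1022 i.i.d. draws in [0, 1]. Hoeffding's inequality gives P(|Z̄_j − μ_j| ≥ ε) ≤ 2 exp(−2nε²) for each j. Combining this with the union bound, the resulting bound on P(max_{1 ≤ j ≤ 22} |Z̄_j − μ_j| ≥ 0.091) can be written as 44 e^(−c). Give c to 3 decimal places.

16.926

Union bound over the 22 events: P(max_{1 ≤ j ≤ 22} |Z̄_j − μ_j| ≥ 0.091) ≤ 22·2·exp(−2nε²) = 44 exp(−2·1022·0.091²).
So c = 2·1022·0.091² = 16.9264.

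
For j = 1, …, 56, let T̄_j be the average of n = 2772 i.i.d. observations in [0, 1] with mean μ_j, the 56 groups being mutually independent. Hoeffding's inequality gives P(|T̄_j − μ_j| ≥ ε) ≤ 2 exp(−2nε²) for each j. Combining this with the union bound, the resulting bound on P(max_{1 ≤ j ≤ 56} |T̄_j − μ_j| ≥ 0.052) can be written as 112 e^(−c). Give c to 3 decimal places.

14.991

Union bound over the 56 events: P(max_{1 ≤ j ≤ 56} |T̄_j − μ_j| ≥ 0.052) ≤ 56·2·exp(−2nε²) = 112 exp(−2·2772·0.052²).
So c = 2·2772·0.052² = 14.9910.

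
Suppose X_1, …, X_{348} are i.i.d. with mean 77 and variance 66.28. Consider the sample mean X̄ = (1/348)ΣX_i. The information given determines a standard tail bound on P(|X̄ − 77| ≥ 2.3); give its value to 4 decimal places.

0.0360

With mean and variance of each term known, Chebyshev's inequality bounds the deviation of the sum (or sample mean).
Var(X̄) = Var(X_i)/n = 66.28/348 = 0.19046.
Chebyshev: P(|X̄ − 77| ≥ 2.3) ≤ Var(X̄)/(2.3)² = 66.28/(348·2.3²) = 0.0360.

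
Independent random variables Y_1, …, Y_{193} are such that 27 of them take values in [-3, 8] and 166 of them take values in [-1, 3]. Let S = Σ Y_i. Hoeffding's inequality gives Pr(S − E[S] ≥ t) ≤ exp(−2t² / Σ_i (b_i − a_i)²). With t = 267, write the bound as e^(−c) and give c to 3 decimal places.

24.072

Σ(b_i − a_i)² = 27·11² + 166·4² = 5923.
c = 2t² / 5923 = 2·267² / 5923 = 24.0719.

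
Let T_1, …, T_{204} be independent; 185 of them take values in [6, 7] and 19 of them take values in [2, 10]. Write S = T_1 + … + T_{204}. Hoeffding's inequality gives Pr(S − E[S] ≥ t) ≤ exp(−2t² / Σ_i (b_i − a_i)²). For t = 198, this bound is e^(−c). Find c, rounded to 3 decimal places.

Σ(b_i − a_i)² = 185·1² + 19·8² = 1401.
c = 2t² / 1401 = 2·198² / 1401 = 55.9657.

55.966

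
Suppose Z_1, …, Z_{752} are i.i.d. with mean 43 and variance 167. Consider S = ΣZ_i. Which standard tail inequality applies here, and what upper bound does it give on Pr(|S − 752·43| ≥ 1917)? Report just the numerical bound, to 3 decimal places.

0.034

With mean and variance of each term known, Chebyshev's inequality bounds the deviation of the sum (or sample mean).
Var(S) = n·Var(Z_i) = 752·167 = 125584.
Chebyshev: Pr(|S − 752·43| ≥ 1917) ≤ Var(S)/1917² = 125584/3674889 = 0.0342.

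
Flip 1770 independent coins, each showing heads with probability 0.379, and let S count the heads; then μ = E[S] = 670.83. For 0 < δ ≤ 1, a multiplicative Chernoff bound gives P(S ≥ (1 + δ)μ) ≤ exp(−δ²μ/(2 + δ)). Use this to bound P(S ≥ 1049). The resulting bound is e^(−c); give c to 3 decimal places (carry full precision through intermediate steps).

83.155

Write 1049 = (1 + δ)μ, so δ = 1049/670.83 − 1 = 0.5637345…
Then the exponent is δ²μ/(2 + δ) = (1049 − μ)² / (μ·(2 + δ)) = 83.155050.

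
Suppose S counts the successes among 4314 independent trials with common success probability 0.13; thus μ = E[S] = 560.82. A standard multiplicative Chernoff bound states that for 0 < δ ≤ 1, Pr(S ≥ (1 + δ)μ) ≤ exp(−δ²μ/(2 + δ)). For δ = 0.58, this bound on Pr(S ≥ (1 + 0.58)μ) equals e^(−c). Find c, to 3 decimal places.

73.124

c = δ²μ/(2 + δ) = 0.58²·560.82/(2 + 0.58) = 73.1240.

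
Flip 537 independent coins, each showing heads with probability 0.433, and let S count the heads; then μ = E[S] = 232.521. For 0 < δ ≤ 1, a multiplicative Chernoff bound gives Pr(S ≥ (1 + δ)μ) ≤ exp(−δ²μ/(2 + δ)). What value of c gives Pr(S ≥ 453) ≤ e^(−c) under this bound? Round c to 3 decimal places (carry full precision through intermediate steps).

Write 453 = (1 + δ)μ, so δ = 453/232.521 − 1 = 0.9482111…
Then the exponent is δ²μ/(2 + δ) = (453 − μ)² / (μ·(2 + δ)) = 70.911014.

70.911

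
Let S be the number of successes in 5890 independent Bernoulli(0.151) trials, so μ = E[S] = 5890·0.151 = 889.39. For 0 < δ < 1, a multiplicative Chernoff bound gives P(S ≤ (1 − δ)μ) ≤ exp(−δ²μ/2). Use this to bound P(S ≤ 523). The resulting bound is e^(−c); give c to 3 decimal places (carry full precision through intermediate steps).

Write 523 = (1 − δ)μ, so δ = 1 − 523/889.39 = 0.4119565…
Then the exponent is δ²μ/2 = (μ − 523)²/(2μ) = 75.468373.

75.468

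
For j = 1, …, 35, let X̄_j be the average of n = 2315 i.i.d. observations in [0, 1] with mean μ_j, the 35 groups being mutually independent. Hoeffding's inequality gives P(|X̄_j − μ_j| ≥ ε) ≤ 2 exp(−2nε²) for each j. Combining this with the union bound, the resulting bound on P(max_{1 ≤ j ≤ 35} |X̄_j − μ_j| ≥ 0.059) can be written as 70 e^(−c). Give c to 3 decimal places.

Union bound over the 35 events: P(max_{1 ≤ j ≤ 35} |X̄_j − μ_j| ≥ 0.059) ≤ 35·2·exp(−2nε²) = 70 exp(−2·2315·0.059²).
So c = 2·2315·0.059² = 16.1170.

16.117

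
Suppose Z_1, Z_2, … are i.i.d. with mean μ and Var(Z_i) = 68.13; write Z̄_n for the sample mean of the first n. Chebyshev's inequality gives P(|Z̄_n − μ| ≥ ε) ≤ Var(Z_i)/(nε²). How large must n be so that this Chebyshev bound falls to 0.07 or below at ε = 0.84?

1380

Require 68.13/(n·0.84²) ≤ 0.07, i.e. n ≥ 68.13/(0.07·0.84²) = 1379.373.
The smallest integer n is 1380.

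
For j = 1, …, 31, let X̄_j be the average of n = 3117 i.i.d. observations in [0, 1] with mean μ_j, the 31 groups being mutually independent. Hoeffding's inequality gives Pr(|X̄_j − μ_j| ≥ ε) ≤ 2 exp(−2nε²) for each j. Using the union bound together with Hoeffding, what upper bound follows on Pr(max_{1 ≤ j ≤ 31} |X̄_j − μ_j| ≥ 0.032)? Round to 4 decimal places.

Per-experiment Hoeffding bound: 2·exp(−2·3117·0.032²) = 2·exp(−6.38362) = 0.003378.
Union bound over 31 events: 31·0.003378 = 0.10472.

0.1047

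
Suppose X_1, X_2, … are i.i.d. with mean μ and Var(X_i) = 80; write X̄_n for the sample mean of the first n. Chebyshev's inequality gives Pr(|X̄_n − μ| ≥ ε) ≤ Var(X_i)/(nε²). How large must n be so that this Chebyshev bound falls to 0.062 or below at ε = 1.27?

801

Require 80/(n·1.27²) ≤ 0.062, i.e. n ≥ 80/(0.062·1.27²) = 800.002.
The smallest integer n is 801.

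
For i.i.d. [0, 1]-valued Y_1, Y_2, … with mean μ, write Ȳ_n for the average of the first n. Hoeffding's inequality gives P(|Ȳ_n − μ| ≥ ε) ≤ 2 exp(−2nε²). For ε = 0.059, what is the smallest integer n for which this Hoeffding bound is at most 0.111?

416

Require 2·exp(−2nε²) ≤ 0.111, i.e. 2nε² ≥ ln(2/0.111) = 2.891372.
So n ≥ 2.891372 / (2·0.059²) = 415.308.
The smallest integer n is 416.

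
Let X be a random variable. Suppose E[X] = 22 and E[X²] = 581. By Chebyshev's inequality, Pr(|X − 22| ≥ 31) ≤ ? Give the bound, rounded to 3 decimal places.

0.101

Var(X) = E[X²] − (E[X])² = 581 − 484 = 97.
Chebyshev's inequality: Pr(|X − μ| ≥ t) ≤ Var(X)/t² = 97/961 = 0.1009.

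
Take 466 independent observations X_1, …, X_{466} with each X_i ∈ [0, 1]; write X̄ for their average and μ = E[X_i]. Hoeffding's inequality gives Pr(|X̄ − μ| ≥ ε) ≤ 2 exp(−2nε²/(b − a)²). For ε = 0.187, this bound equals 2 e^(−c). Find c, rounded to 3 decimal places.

32.591

c = 2nε²/(b − a)² = 2·466·0.187² / 1² = 32.5911.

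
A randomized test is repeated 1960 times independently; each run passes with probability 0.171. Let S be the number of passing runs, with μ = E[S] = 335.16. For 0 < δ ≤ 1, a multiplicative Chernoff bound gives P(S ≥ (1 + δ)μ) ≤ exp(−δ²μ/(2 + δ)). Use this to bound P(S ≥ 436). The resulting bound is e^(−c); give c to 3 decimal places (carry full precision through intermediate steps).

13.186

Write 436 = (1 + δ)μ, so δ = 436/335.16 − 1 = 0.3008712…
Then the exponent is δ²μ/(2 + δ) = (436 − μ)² / (μ·(2 + δ)) = 13.186246.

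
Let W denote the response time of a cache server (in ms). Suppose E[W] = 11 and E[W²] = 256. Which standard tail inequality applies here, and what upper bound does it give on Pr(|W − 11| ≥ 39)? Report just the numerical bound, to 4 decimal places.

The first two moments determine the variance, so Chebyshev's inequality is the sharpest standard bound available.
Var(W) = E[W²] − (E[W])² = 256 − 121 = 135.
Chebyshev's inequality: Pr(|W − μ| ≥ t) ≤ Var(W)/t² = 135/1521 = 0.0888.

0.0888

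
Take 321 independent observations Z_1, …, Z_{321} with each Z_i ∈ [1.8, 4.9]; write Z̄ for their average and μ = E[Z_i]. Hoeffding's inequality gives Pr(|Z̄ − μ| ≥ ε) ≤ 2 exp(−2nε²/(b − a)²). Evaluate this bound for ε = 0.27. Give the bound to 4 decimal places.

0.0153

Exponent: 2nε²/(b − a)² = 2·321·0.27² / 3.1² = 4.87011.
Bound = 2·exp(−4.87011) = 0.01534.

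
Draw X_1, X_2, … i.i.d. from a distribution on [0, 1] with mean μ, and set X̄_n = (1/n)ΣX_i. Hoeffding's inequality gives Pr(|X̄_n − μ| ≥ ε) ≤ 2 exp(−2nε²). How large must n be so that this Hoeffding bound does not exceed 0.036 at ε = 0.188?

57

Require 2·exp(−2nε²) ≤ 0.036, i.e. 2nε² ≥ ln(2/0.036) = 4.017384.
So n ≥ 4.017384 / (2·0.188²) = 56.833.
The smallest integer n is 57.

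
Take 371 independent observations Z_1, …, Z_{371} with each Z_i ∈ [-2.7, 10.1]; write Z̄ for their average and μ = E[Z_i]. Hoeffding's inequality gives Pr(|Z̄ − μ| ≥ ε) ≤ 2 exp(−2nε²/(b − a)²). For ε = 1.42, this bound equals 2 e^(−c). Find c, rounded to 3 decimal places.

9.132

c = 2nε²/(b − a)² = 2·371·1.42² / 12.8² = 9.1319.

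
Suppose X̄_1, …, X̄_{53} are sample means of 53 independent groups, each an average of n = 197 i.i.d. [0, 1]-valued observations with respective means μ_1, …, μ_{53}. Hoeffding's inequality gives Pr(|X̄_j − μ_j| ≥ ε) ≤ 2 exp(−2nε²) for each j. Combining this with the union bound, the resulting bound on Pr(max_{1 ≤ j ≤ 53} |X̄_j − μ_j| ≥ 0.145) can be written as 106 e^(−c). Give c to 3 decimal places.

Union bound over the 53 events: Pr(max_{1 ≤ j ≤ 53} |X̄_j − μ_j| ≥ 0.145) ≤ 53·2·exp(−2nε²) = 106 exp(−2·197·0.145²).
So c = 2·197·0.145² = 8.2838.

8.284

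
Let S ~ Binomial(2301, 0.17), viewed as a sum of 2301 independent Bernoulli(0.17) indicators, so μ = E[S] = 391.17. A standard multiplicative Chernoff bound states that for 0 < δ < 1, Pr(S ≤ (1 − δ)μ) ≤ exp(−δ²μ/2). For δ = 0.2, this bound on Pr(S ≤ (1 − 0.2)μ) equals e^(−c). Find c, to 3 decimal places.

c = δ²μ/2 = 0.2²·391.17/2 = 7.8234.

7.823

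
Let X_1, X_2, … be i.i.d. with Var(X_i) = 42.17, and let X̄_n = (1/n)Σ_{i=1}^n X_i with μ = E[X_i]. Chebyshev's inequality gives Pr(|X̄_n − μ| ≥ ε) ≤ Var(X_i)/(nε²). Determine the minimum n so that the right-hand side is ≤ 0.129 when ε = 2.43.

Require 42.17/(n·2.43²) ≤ 0.129, i.e. n ≥ 42.17/(0.129·2.43²) = 55.361.
The smallest integer n is 56.

56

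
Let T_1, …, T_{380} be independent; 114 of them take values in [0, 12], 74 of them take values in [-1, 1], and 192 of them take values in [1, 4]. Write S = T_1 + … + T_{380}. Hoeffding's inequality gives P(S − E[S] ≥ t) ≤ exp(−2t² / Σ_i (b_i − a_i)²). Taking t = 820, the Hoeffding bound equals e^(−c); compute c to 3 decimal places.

Σ(b_i − a_i)² = 114·12² + 74·2² + 192·3² = 18440.
c = 2t² / 18440 = 2·820² / 18440 = 72.9284.

72.928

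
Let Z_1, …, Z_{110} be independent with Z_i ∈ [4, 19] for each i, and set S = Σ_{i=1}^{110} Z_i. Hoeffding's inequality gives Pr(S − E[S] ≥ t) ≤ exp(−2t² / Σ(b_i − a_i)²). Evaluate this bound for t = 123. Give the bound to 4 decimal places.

Σ(b_i − a_i)² = 110·(15)² = 24750.
Exponent = 2·123²/24750 = 1.2225.
Bound = exp(−1.2225) = 0.29448.

0.2945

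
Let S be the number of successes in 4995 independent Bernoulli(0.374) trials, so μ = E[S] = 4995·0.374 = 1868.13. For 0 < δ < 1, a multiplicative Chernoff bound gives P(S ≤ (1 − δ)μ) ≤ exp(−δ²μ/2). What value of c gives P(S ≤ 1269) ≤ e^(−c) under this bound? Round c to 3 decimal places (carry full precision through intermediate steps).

96.074

Write 1269 = (1 − δ)μ, so δ = 1 − 1269/1868.13 = 0.3207111…
Then the exponent is δ²μ/2 = (μ − 1269)²/(2μ) = 96.073816.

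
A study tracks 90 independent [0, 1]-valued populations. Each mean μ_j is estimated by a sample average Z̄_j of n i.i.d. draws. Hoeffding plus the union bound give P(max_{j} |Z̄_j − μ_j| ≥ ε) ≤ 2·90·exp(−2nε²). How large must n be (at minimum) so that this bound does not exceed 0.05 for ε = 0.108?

352

Need 2·90·exp(−2nε²) ≤ 0.05, i.e. exp(−2nε²) ≤ 0.05/180.
So 2nε² ≥ ln(180/0.05) = 8.188689.
Hence n ≥ 8.188689/(2·0.108²) = 351.024.
The smallest integer n is 352.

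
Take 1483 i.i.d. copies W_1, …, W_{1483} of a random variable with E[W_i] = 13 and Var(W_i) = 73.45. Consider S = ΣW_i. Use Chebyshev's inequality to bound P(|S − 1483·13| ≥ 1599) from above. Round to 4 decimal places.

Var(S) = n·Var(W_i) = 1483·73.45 = 108926.35.
Chebyshev: P(|S − 1483·13| ≥ 1599) ≤ Var(S)/1599² = 108926.35/2556801 = 0.0426.

0.0426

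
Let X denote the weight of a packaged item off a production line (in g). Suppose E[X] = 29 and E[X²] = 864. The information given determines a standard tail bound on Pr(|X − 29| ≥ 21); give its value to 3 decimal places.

The first two moments determine the variance, so Chebyshev's inequality is the sharpest standard bound available.
Var(X) = E[X²] − (E[X])² = 864 − 841 = 23.
Chebyshev's inequality: Pr(|X − μ| ≥ t) ≤ Var(X)/t² = 23/441 = 0.0522.

0.052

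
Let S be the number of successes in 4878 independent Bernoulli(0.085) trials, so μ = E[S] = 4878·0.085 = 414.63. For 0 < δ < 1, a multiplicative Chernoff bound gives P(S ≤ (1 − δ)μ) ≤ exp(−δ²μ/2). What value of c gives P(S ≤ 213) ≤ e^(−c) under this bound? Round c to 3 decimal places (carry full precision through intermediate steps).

49.025

Write 213 = (1 − δ)μ, so δ = 1 − 213/414.63 = 0.486289…
Then the exponent is δ²μ/2 = (μ − 213)²/(2μ) = 49.025224.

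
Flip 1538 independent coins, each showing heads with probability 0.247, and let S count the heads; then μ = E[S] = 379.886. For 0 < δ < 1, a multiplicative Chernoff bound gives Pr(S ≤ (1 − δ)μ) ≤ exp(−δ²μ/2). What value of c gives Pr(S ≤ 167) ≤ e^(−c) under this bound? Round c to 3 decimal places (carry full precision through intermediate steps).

Write 167 = (1 − δ)μ, so δ = 1 − 167/379.886 = 0.5603944…
Then the exponent is δ²μ/2 = (μ − 167)²/(2μ) = 59.650065.

59.650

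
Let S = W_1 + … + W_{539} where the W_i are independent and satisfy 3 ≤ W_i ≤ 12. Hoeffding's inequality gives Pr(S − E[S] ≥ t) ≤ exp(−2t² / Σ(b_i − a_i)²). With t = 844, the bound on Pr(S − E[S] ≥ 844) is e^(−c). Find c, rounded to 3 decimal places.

32.632

Σ(b_i − a_i)² = 539·(9)² = 43659.
c = 2t²/43659 = 2·844²/43659 = 32.6318.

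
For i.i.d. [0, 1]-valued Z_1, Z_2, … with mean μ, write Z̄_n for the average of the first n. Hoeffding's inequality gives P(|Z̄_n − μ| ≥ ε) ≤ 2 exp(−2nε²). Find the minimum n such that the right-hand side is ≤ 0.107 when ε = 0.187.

42

Require 2·exp(−2nε²) ≤ 0.107, i.e. 2nε² ≥ ln(2/0.107) = 2.928074.
So n ≥ 2.928074 / (2·0.187²) = 41.867.
The smallest integer n is 42.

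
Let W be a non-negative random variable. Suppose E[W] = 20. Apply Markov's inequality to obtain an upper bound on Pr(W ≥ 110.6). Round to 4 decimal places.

0.1808

Markov's inequality: for a non-negative random variable, Pr(W ≥ a) ≤ E[W]/a.
Here E[W] = 20 and a = 110.6, so the bound is 20/110.6 = 0.1808.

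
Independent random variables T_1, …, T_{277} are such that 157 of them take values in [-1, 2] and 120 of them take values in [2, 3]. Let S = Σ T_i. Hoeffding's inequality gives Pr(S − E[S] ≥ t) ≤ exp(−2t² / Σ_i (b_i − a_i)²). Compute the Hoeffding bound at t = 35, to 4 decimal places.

Σ(b_i − a_i)² = 157·3² + 120·1² = 1533.
Exponent = 2·35² / 1533 = 1.59817.
Bound = exp(−1.59817) = 0.20227.

0.2023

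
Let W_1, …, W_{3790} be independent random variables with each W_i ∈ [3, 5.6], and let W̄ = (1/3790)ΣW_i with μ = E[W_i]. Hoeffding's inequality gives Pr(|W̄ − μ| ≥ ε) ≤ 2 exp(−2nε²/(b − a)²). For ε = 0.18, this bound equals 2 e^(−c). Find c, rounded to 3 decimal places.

c = 2nε²/(b − a)² = 2·3790·0.18² / 2.6² = 36.3302.

36.330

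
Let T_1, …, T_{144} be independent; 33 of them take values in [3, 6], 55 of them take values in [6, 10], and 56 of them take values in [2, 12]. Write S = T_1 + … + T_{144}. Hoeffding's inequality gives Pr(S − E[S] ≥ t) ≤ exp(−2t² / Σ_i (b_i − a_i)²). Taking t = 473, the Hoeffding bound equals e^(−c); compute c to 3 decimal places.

Σ(b_i − a_i)² = 33·3² + 55·4² + 56·10² = 6777.
c = 2t² / 6777 = 2·473² / 6777 = 66.0260.

66.026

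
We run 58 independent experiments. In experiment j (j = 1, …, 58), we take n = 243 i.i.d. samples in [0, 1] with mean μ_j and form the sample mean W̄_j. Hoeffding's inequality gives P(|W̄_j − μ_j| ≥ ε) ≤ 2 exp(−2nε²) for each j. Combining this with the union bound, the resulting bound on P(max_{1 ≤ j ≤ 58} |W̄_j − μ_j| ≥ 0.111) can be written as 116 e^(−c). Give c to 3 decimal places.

5.988

Union bound over the 58 events: P(max_{1 ≤ j ≤ 58} |W̄_j − μ_j| ≥ 0.111) ≤ 58·2·exp(−2nε²) = 116 exp(−2·243·0.111²).
So c = 2·243·0.111² = 5.9880.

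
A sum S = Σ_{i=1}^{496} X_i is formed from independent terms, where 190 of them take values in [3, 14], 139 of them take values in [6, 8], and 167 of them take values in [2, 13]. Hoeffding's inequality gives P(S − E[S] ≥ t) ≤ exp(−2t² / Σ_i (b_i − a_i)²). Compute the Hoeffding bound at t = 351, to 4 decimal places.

0.0036

Σ(b_i − a_i)² = 190·11² + 139·2² + 167·11² = 43753.
Exponent = 2·351² / 43753 = 5.63166.
Bound = exp(−5.63166) = 0.00358.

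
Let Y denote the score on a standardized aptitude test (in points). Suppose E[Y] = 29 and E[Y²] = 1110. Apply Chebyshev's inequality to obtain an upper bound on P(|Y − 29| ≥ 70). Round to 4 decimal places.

0.0549

Var(Y) = E[Y²] − (E[Y])² = 1110 − 841 = 269.
Chebyshev's inequality: P(|Y − μ| ≥ t) ≤ Var(Y)/t² = 269/4900 = 0.0549.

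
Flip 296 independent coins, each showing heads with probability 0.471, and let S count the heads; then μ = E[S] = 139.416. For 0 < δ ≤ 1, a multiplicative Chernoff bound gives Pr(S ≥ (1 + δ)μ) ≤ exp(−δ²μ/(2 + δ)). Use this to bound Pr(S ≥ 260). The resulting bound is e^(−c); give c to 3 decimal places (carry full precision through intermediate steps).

Write 260 = (1 + δ)μ, so δ = 260/139.416 − 1 = 0.8649222…
Then the exponent is δ²μ/(2 + δ) = (260 − μ)² / (μ·(2 + δ)) = 36.404403.

36.404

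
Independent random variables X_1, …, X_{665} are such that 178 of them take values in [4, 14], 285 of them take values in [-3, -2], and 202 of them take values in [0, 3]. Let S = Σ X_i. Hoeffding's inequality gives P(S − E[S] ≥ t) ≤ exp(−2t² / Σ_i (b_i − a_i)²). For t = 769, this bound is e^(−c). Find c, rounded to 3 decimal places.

59.424

Σ(b_i − a_i)² = 178·10² + 285·1² + 202·3² = 19903.
c = 2t² / 19903 = 2·769² / 19903 = 59.4243.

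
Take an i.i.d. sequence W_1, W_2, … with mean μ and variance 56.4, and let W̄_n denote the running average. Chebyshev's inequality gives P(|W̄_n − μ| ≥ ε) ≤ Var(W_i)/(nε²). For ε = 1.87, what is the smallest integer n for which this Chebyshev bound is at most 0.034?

475

Require 56.4/(n·1.87²) ≤ 0.034, i.e. n ≥ 56.4/(0.034·1.87²) = 474.370.
The smallest integer n is 475.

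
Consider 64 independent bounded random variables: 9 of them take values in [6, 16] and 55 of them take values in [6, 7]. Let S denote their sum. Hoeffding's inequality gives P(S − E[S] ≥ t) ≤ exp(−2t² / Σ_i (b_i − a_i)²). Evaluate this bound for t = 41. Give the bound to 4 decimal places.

0.0296

Σ(b_i − a_i)² = 9·10² + 55·1² = 955.
Exponent = 2·41² / 955 = 3.52042.
Bound = exp(−3.52042) = 0.02959.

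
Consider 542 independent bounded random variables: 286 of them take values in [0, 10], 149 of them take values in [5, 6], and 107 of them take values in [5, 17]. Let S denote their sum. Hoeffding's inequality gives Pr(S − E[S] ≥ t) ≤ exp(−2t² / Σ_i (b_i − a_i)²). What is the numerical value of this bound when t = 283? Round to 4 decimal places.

0.0266

Σ(b_i − a_i)² = 286·10² + 149·1² + 107·12² = 44157.
Exponent = 2·283² / 44157 = 3.62747.
Bound = exp(−3.62747) = 0.02658.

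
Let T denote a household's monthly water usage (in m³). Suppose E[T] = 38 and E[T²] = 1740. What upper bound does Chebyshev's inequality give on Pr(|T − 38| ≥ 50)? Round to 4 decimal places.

0.1184

Var(T) = E[T²] − (E[T])² = 1740 − 1444 = 296.
Chebyshev's inequality: Pr(|T − μ| ≥ t) ≤ Var(T)/t² = 296/2500 = 0.1184.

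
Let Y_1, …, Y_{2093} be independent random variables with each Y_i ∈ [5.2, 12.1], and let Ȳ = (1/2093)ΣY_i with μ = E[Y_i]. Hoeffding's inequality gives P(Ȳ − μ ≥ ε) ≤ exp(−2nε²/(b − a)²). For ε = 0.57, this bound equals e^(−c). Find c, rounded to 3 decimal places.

28.566

c = 2nε²/(b − a)² = 2·2093·0.57² / 6.9² = 28.5661.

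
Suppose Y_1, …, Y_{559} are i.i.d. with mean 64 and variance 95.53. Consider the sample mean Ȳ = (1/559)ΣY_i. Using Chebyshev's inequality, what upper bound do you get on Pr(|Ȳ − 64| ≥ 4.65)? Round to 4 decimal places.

0.0079

Var(Ȳ) = Var(Y_i)/n = 95.53/559 = 0.17089.
Chebyshev: Pr(|Ȳ − 64| ≥ 4.65) ≤ Var(Ȳ)/(4.65)² = 95.53/(559·4.65²) = 0.0079.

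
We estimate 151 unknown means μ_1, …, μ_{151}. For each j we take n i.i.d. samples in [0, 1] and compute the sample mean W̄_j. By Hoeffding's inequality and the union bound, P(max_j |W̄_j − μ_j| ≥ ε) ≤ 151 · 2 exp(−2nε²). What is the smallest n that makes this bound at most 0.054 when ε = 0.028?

Need 2·151·exp(−2nε²) ≤ 0.054, i.e. exp(−2nε²) ≤ 0.054/302.
So 2nε² ≥ ln(302/0.054) = 8.629198.
Hence n ≥ 8.629198/(2·0.028²) = 5503.315.
The smallest integer n is 5504.

5504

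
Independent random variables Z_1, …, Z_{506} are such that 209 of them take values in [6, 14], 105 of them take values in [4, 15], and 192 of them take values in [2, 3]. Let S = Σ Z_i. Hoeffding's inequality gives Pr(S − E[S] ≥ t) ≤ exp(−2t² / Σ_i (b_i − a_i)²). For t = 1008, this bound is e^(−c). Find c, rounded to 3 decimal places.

Σ(b_i − a_i)² = 209·8² + 105·11² + 192·1² = 26273.
c = 2t² / 26273 = 2·1008² / 26273 = 77.3466.

77.347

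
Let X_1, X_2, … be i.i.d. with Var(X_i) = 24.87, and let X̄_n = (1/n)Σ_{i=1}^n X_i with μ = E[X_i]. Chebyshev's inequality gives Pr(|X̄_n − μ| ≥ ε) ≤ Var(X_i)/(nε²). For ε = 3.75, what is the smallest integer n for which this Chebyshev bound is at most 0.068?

Require 24.87/(n·3.75²) ≤ 0.068, i.e. n ≥ 24.87/(0.068·3.75²) = 26.008.
The smallest integer n is 27.

27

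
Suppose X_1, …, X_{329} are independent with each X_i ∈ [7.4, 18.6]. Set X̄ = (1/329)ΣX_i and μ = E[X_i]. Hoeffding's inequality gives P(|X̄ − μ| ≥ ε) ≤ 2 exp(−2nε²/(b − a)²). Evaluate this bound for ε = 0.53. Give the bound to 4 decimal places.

0.4583

Exponent: 2nε²/(b − a)² = 2·329·0.53² / 11.2² = 1.47347.
Bound = 2·exp(−1.47347) = 0.45826.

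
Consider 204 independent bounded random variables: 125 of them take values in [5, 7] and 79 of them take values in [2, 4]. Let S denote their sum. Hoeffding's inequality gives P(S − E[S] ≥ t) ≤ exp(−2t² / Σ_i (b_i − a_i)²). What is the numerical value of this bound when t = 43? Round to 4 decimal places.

0.0108

Σ(b_i − a_i)² = 125·2² + 79·2² = 816.
Exponent = 2·43² / 816 = 4.53186.
Bound = exp(−4.53186) = 0.01076.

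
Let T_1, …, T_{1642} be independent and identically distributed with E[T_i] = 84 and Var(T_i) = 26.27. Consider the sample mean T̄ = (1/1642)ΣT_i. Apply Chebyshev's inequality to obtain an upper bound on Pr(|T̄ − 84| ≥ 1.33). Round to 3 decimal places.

0.009

Var(T̄) = Var(T_i)/n = 26.27/1642 = 0.015999.
Chebyshev: Pr(|T̄ − 84| ≥ 1.33) ≤ Var(T̄)/(1.33)² = 26.27/(1642·1.33²) = 0.0090.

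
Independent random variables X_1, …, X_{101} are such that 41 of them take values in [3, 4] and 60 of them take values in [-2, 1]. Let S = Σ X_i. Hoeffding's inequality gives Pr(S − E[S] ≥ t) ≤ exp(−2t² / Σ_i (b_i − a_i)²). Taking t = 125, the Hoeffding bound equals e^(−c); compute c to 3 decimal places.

Σ(b_i − a_i)² = 41·1² + 60·3² = 581.
c = 2t² / 581 = 2·125² / 581 = 53.7866.

53.787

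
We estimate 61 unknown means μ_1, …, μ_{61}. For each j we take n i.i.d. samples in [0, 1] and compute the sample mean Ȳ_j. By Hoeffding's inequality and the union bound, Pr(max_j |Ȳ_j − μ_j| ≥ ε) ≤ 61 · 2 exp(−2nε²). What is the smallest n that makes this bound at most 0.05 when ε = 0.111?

317

Need 2·61·exp(−2nε²) ≤ 0.05, i.e. exp(−2nε²) ≤ 0.05/122.
So 2nε² ≥ ln(122/0.05) = 7.799753.
Hence n ≥ 7.799753/(2·0.111²) = 316.523.
The smallest integer n is 317.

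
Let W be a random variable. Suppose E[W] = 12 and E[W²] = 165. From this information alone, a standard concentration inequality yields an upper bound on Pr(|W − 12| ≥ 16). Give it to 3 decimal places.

The first two moments determine the variance, so Chebyshev's inequality is the sharpest standard bound available.
Var(W) = E[W²] − (E[W])² = 165 − 144 = 21.
Chebyshev's inequality: Pr(|W − μ| ≥ t) ≤ Var(W)/t² = 21/256 = 0.0820.

0.082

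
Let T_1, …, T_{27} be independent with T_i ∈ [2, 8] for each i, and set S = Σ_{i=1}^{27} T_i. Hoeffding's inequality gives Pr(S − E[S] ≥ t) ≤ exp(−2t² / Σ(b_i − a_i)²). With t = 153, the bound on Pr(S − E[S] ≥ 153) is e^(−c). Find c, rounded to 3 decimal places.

Σ(b_i − a_i)² = 27·(6)² = 972.
c = 2t²/972 = 2·153²/972 = 48.1667.

48.167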